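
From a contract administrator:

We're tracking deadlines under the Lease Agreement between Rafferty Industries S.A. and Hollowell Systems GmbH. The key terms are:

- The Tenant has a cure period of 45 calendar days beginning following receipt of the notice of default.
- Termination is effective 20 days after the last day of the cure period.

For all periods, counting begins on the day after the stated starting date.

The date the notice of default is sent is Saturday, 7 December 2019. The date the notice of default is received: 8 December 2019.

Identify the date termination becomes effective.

11 February 2020

The last day of the cure period: 45 calendar days after 8 December 2019 is 22 January 2020.
Adding 20 calendar days to 22 January 2020 gives 11 February 2020, which is the date termination becomes effective.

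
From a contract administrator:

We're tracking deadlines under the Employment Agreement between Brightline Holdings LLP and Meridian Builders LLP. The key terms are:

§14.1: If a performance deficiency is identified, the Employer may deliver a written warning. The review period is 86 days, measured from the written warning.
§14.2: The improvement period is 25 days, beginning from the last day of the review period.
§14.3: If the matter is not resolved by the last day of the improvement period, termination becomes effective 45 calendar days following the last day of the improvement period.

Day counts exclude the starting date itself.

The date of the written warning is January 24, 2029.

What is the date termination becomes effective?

June 29, 2029

The last day of the review period: January 24, 2029 + 86 days = April 20, 2029.
Adding 25 calendar days to April 20, 2029 gives May 15, 2029, which is the last day of the improvement period.
Adding 45 calendar days to May 15, 2029 gives June 29, 2029, which is the date termination becomes effective.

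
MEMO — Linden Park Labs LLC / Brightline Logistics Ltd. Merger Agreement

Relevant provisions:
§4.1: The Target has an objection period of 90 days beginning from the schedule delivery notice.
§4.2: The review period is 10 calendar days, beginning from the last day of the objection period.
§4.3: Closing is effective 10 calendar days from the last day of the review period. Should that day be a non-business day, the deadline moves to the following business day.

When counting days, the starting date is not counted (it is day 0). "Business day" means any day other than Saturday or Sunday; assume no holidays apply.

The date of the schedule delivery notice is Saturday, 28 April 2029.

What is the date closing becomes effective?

16 August 2029

The last day of the objection period: 90 calendar days after 28 April 2029 is 27 July 2029.
Adding 10 calendar days to 27 July 2029 gives 6 August 2029, which is the last day of the review period.
The date closing becomes effective: 6 August 2029 + 10 days = 16 August 2029. 16 August 2029 is a Thursday, so no roll-forward applies.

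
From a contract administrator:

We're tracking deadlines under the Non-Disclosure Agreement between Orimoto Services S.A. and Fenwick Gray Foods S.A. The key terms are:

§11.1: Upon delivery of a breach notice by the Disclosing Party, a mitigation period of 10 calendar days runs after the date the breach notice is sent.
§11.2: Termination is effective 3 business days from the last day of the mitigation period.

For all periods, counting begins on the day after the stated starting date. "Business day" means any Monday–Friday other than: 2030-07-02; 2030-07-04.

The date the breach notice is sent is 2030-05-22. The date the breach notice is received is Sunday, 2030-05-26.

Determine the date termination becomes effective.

2030-06-05

The last day of the mitigation period: 2030-05-22 + 10 days = 2030-06-01.
From Saturday, 2030-06-01, 3 business days (Jun 3, Jun 4, Jun 5, skipping weekends) brings us to Wednesday, 2030-06-05, which is the date termination becomes effective.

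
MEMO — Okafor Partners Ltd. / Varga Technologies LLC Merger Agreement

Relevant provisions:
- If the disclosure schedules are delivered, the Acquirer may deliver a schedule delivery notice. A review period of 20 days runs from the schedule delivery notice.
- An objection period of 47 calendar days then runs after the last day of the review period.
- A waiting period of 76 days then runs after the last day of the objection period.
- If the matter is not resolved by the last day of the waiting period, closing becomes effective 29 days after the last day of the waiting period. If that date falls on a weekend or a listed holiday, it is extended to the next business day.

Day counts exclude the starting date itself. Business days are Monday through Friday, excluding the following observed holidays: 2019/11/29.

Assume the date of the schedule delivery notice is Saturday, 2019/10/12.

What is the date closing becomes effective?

2020/04/01

The last day of the review period: 20 calendar days after 2019/10/12 is 2019/11/01.
The last day of the objection period: 2019/11/01 + 47 days = 2019/12/18.
The last day of the waiting period: 2019/12/18 + 76 days = 2020/03/03.
Adding 29 calendar days to 2020/03/03 gives 2020/04/01, which is the date closing becomes effective. 2020/04/01 is a Wednesday and is not a listed holiday, so no roll-forward applies.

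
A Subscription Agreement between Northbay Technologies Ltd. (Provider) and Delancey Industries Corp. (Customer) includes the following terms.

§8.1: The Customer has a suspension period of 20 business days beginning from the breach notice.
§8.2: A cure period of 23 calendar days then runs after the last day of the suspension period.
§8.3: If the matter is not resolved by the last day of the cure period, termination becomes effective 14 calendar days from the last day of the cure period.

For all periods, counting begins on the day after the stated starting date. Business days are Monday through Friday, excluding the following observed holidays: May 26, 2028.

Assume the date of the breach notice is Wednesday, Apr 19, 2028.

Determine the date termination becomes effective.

The last day of the suspension period: 20 business days after Wednesday, Apr 19, 2028, skipping weekends — Apr 20, Apr 21, Apr 24, Apr 25, …, May 15, May 16, May 17 — lands on Wednesday, May 17, 2028.
The last day of the cure period: 23 calendar days after May 17, 2028 is Jun 9, 2028.
The date termination becomes effective: Jun 9, 2028 + 14 days = Jun 23, 2028.

Jun 23, 2028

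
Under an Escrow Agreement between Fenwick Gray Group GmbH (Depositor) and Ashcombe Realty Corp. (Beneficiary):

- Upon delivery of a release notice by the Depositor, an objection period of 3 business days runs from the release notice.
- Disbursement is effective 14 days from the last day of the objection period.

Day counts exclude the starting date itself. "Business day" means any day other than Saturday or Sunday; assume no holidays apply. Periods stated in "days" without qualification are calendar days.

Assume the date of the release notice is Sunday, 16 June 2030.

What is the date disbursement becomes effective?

3 July 2030

The last day of the objection period: 3 business days after Sunday, 16 June 2030, skipping weekends — Jun 17, Jun 18, Jun 19 — lands on Wednesday, 19 June 2030.
The date disbursement becomes effective: 19 June 2030 + 14 days = 3 July 2030.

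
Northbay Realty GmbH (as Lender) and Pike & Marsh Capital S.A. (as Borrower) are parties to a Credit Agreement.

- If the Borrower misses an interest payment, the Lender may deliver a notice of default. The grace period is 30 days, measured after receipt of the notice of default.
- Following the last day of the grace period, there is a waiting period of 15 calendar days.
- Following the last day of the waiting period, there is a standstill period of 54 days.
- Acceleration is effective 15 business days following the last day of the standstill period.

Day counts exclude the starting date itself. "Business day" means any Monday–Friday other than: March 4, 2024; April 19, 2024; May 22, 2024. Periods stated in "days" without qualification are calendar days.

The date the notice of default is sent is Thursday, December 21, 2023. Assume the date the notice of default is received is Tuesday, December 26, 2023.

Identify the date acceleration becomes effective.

April 25, 2024

The last day of the grace period: December 26, 2023 + 30 days = January 25, 2024.
The last day of the waiting period: 15 calendar days after January 25, 2024 is February 9, 2024.
The last day of the standstill period: February 9, 2024 + 54 days = April 3, 2024.
From Wednesday, April 3, 2024, 15 business days (Apr 4, Apr 5, Apr 8, Apr 9, …, Apr 23, Apr 24, Apr 25, skipping weekends and the listed holiday on Apr 19) brings us to Thursday, April 25, 2024, which is the date acceleration becomes effective.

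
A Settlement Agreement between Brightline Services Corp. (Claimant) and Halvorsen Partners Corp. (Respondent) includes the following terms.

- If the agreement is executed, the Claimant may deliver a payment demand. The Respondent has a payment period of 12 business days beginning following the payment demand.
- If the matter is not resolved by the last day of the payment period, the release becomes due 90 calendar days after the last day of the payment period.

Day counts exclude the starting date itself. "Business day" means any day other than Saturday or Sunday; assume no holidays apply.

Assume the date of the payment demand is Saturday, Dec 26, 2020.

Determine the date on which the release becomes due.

Apr 12, 2021

The last day of the payment period: 12 business days after Saturday, Dec 26, 2020, skipping weekends — Dec 28, Dec 29, Dec 30, Dec 31, …, Jan 8, Jan 11, Jan 12 — lands on Tuesday, Jan 12, 2021.
Adding 90 calendar days to Jan 12, 2021 gives Apr 12, 2021, which is the date on which the release becomes due.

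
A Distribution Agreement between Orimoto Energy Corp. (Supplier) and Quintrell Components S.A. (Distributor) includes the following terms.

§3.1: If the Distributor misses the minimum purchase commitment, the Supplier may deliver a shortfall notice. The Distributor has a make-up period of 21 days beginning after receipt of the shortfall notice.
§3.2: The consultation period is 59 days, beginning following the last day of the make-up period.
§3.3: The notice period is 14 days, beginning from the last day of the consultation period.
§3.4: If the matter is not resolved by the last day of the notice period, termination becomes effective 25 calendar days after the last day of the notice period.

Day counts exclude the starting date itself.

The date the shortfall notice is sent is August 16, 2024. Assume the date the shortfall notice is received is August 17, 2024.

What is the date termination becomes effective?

Adding 21 calendar days to August 17, 2024 gives September 7, 2024, which is the last day of the make-up period.
The last day of the consultation period: September 7, 2024 + 59 days = November 5, 2024.
The last day of the notice period: 14 calendar days after November 5, 2024 is November 19, 2024.
Adding 25 calendar days to November 19, 2024 gives December 14, 2024, which is the date termination becomes effective.

December 14, 2024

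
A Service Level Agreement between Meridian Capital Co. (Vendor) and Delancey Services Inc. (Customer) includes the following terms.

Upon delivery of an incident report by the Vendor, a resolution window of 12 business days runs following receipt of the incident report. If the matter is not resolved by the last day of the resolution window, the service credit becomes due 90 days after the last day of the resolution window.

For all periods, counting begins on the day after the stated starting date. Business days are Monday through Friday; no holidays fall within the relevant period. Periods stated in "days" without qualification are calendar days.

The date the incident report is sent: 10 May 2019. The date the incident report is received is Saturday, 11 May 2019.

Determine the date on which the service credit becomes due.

26 August 2019

The last day of the resolution window: counting 12 business days from Saturday, 11 May 2019 (May 13, May 14, May 15, May 16, …, May 24, May 27, May 28, skipping weekends) reaches Tuesday, 28 May 2019.
Adding 90 calendar days to 28 May 2019 gives 26 August 2019, which is the date on which the service credit becomes due.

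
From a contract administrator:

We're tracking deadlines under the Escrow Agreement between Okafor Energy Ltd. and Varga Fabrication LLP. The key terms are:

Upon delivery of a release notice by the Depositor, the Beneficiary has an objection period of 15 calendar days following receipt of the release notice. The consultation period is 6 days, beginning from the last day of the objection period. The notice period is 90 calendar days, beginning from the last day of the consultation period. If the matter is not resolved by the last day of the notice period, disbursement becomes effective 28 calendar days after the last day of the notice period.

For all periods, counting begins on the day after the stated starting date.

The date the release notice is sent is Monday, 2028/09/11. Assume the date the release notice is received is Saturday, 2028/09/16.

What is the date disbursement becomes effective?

2029/02/02

Adding 15 calendar days to 2028/09/16 gives 2028/10/01, which is the last day of the objection period.
Adding 6 calendar days to 2028/10/01 gives 2028/10/07, which is the last day of the consultation period.
Adding 90 calendar days to 2028/10/07 gives 2029/01/05, which is the last day of the notice period.
Adding 28 calendar days to 2029/01/05 gives 2029/02/02, which is the date disbursement becomes effective.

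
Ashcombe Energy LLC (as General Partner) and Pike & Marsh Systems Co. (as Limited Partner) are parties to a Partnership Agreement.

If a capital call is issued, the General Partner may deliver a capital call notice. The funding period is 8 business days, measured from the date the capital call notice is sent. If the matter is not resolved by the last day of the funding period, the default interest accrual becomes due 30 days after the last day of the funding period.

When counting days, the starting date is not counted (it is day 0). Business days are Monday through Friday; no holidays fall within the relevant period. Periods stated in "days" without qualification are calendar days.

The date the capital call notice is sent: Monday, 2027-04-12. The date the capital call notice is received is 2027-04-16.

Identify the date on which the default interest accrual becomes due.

2027-05-22

The last day of the funding period: counting 8 business days from Monday, 2027-04-12 (Apr 13, Apr 14, Apr 15, Apr 16, Apr 19, Apr 20, Apr 21, Apr 22, skipping weekends) reaches Thursday, 2027-04-22.
The date on which the default interest accrual becomes due: 2027-04-22 + 30 days = 2027-05-22.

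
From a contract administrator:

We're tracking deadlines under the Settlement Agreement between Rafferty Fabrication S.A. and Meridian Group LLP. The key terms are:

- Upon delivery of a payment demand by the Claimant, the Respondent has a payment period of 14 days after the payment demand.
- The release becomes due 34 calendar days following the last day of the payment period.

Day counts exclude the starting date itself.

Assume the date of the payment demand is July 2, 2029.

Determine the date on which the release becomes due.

August 19, 2029

The last day of the payment period: July 2, 2029 + 14 days = July 16, 2029.
The date on which the release becomes due: 34 calendar days after July 16, 2029 is August 19, 2029.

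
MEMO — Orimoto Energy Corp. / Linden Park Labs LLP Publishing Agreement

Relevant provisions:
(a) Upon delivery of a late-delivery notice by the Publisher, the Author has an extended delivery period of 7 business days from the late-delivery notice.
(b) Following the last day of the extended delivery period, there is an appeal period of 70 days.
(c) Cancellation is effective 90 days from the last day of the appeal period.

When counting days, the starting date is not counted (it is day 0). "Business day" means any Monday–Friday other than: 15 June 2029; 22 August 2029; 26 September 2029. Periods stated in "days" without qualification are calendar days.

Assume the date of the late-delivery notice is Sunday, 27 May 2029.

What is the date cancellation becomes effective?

The last day of the extended delivery period: 7 business days after Sunday, 27 May 2029, skipping weekends — May 28, May 29, May 30, May 31, Jun 1, Jun 4, Jun 5 — lands on Tuesday, 5 June 2029.
Adding 70 calendar days to 5 June 2029 gives 14 August 2029, which is the last day of the appeal period.
Adding 90 calendar days to 14 August 2029 gives 12 November 2029, which is the date cancellation becomes effective.

12 November 2029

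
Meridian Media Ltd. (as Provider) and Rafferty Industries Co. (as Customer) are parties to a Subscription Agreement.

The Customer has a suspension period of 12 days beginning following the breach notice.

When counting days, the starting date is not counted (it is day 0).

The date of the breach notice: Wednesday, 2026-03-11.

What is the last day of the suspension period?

2026-03-23

The last day of the suspension period: 12 calendar days after 2026-03-11 is 2026-03-23.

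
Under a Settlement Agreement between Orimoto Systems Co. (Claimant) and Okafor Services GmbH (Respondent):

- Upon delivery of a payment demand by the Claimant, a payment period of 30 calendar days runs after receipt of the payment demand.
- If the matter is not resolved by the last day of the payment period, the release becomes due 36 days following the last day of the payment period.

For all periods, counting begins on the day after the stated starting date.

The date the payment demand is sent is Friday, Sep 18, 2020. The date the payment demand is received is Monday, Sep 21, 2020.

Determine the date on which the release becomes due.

Nov 26, 2020

The last day of the payment period: Sep 21, 2020 + 30 days = Oct 21, 2020.
The date on which the release becomes due: Oct 21, 2020 + 36 days = Nov 26, 2020.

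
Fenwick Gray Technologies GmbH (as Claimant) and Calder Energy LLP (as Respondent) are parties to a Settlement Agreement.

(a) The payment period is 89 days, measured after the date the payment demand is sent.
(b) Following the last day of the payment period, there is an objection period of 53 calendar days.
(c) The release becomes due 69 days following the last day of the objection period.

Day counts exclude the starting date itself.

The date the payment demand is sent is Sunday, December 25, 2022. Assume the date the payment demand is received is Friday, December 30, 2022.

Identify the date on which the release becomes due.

July 24, 2023

Adding 89 calendar days to December 25, 2022 gives March 24, 2023, which is the last day of the payment period.
Adding 53 calendar days to March 24, 2023 gives May 16, 2023, which is the last day of the objection period.
The date on which the release becomes due: May 16, 2023 + 69 days = July 24, 2023.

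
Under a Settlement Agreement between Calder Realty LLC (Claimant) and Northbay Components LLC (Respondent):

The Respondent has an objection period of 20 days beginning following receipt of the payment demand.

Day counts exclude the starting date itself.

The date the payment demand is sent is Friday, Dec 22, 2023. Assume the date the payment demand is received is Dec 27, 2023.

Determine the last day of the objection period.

Jan 16, 2024

Adding 20 calendar days to Dec 27, 2023 gives Jan 16, 2024, which is the last day of the objection period.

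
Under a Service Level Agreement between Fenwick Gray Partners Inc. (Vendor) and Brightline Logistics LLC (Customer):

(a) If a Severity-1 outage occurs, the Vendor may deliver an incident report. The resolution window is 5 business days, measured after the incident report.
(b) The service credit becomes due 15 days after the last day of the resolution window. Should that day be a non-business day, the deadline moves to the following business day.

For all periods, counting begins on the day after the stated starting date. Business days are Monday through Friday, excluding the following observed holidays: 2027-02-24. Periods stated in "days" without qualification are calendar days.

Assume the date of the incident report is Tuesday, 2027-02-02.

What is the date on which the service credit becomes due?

From Tuesday, 2027-02-02, 5 business days (Feb 3, Feb 4, Feb 5, Feb 8, Feb 9, skipping weekends) brings us to Tuesday, 2027-02-09, which is the last day of the resolution window.
The date on which the service credit becomes due: 15 calendar days after 2027-02-09 is 2027-02-24. That falls on Wednesday, a listed holiday, so it rolls to the next business day, Thursday, 2027-02-25.

2027-02-25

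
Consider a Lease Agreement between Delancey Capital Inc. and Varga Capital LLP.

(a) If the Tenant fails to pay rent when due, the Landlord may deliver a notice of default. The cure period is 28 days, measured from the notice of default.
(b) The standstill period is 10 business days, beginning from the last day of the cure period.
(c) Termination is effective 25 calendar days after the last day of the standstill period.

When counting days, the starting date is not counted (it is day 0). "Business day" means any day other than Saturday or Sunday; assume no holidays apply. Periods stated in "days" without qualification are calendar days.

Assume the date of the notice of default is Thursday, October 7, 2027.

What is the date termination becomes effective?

December 13, 2027

The last day of the cure period: October 7, 2027 + 28 days = November 4, 2027.
The last day of the standstill period: 10 business days after Thursday, November 4, 2027, skipping weekends — Nov 5, Nov 8, Nov 9, Nov 10, Nov 11, Nov 12, Nov 15, Nov 16, Nov 17, Nov 18 — lands on Thursday, November 18, 2027.
The date termination becomes effective: November 18, 2027 + 25 days = December 13, 2027.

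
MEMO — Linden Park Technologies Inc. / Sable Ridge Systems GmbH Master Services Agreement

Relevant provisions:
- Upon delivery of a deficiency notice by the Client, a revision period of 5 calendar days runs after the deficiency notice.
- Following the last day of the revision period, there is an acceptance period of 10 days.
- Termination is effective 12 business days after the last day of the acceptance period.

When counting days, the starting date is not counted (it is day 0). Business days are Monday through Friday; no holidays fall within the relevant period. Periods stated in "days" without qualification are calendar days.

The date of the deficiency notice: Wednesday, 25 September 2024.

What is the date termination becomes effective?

28 October 2024

The last day of the revision period: 25 September 2024 + 5 days = 30 September 2024.
The last day of the acceptance period: 10 calendar days after 30 September 2024 is 10 October 2024.
The date termination becomes effective: 12 business days after Thursday, 10 October 2024, skipping weekends — Oct 11, Oct 14, Oct 15, Oct 16, …, Oct 24, Oct 25, Oct 28 — lands on Monday, 28 October 2024.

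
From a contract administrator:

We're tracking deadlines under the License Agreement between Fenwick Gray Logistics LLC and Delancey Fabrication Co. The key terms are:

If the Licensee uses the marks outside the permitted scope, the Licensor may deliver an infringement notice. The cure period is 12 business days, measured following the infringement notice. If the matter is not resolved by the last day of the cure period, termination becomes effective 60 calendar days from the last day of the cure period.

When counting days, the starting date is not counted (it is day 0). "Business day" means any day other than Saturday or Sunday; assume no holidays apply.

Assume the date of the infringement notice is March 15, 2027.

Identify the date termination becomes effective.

From Monday, March 15, 2027, 12 business days (Mar 16, Mar 17, Mar 18, Mar 19, …, Mar 29, Mar 30, Mar 31, skipping weekends) brings us to Wednesday, March 31, 2027, which is the last day of the cure period.
The date termination becomes effective: 60 calendar days after March 31, 2027 is May 30, 2027.

May 30, 2027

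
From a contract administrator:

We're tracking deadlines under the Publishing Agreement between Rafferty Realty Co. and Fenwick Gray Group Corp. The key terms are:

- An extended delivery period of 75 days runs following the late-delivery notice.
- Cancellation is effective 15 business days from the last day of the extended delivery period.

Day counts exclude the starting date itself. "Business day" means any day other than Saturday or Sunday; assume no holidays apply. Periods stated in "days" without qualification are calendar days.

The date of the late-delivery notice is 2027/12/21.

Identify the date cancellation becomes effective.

The last day of the extended delivery period: 2027/12/21 + 75 days = 2028/03/05.
The date cancellation becomes effective: counting 15 business days from Sunday, 2028/03/05 (Mar 6, Mar 7, Mar 8, Mar 9, …, Mar 22, Mar 23, Mar 24, skipping weekends) reaches Friday, 2028/03/24.

2028/03/24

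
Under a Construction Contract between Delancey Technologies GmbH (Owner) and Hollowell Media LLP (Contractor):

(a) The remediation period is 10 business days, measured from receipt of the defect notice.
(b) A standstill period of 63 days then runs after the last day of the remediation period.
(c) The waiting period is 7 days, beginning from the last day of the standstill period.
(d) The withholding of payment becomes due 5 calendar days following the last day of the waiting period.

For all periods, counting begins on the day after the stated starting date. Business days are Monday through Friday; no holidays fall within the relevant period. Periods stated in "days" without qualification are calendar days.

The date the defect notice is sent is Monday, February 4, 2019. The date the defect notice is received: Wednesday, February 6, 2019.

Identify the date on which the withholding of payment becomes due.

May 6, 2019

The last day of the remediation period: 10 business days after Wednesday, February 6, 2019, skipping weekends — Feb 7, Feb 8, Feb 11, Feb 12, Feb 13, Feb 14, Feb 15, Feb 18, Feb 19, Feb 20 — lands on Wednesday, February 20, 2019.
Adding 63 calendar days to February 20, 2019 gives April 24, 2019, which is the last day of the standstill period.
The last day of the waiting period: April 24, 2019 + 7 days = May 1, 2019.
Adding 5 calendar days to May 1, 2019 gives May 6, 2019, which is the date on which the withholding of payment becomes due.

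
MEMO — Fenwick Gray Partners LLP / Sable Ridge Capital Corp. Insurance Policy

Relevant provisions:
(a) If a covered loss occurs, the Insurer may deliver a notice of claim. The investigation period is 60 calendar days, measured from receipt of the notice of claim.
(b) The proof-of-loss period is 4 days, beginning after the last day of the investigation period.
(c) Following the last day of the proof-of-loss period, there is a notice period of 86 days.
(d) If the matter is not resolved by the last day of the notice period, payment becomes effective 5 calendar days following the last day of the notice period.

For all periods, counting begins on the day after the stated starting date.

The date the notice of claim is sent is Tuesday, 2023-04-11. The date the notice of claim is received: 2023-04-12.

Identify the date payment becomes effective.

2023-09-14

The last day of the investigation period: 60 calendar days after 2023-04-12 is 2023-06-11.
The last day of the proof-of-loss period: 2023-06-11 + 4 days = 2023-06-15.
The last day of the notice period: 86 calendar days after 2023-06-15 is 2023-09-09.
The date payment becomes effective: 2023-09-09 + 5 days = 2023-09-14.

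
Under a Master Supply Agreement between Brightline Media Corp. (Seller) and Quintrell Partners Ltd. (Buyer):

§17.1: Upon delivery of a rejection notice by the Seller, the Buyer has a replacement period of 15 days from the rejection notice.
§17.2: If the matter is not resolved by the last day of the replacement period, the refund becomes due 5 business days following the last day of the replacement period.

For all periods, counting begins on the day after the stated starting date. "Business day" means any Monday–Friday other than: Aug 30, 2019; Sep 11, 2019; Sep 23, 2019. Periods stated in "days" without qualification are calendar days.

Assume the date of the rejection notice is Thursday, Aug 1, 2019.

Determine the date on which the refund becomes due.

Aug 23, 2019

The last day of the replacement period: Aug 1, 2019 + 15 days = Aug 16, 2019.
From Friday, Aug 16, 2019, 5 business days (Aug 19, Aug 20, Aug 21, Aug 22, Aug 23, skipping weekends) brings us to Friday, Aug 23, 2019, which is the date on which the refund becomes due.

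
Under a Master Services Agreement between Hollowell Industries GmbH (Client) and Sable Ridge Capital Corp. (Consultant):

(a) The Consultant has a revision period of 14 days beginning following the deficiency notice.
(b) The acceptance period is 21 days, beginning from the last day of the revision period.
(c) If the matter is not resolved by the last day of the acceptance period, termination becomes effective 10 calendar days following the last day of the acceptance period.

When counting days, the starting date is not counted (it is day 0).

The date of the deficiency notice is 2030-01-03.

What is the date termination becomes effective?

2030-02-17

The last day of the revision period: 14 calendar days after 2030-01-03 is 2030-01-17.
The last day of the acceptance period: 21 calendar days after 2030-01-17 is 2030-02-07.
The date termination becomes effective: 2030-02-07 + 10 days = 2030-02-17.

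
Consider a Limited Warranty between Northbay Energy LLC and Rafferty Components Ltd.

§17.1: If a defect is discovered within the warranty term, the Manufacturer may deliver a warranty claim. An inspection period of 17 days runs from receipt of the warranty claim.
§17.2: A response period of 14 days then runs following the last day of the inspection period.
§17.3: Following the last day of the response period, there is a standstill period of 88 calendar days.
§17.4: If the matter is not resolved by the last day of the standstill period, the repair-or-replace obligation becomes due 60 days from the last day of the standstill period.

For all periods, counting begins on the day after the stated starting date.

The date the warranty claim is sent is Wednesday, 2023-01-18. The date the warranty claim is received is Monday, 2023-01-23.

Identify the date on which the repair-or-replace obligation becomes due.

2023-07-21

The last day of the inspection period: 17 calendar days after 2023-01-23 is 2023-02-09.
The last day of the response period: 2023-02-09 + 14 days = 2023-02-23.
Adding 88 calendar days to 2023-02-23 gives 2023-05-22, which is the last day of the standstill period.
The date on which the repair-or-replace obligation becomes due: 2023-05-22 + 60 days = 2023-07-21.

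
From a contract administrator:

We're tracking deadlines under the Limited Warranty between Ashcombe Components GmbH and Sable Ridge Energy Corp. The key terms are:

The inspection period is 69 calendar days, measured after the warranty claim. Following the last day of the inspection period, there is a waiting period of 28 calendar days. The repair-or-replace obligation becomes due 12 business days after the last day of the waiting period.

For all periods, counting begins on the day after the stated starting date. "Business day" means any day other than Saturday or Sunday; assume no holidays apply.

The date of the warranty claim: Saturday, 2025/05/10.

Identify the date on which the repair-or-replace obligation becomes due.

2025/09/02

The last day of the inspection period: 69 calendar days after 2025/05/10 is 2025/07/18.
The last day of the waiting period: 2025/07/18 + 28 days = 2025/08/15.
The date on which the repair-or-replace obligation becomes due: counting 12 business days from Friday, 2025/08/15 (Aug 18, Aug 19, Aug 20, Aug 21, …, Aug 29, Sep 1, Sep 2, skipping weekends) reaches Tuesday, 2025/09/02.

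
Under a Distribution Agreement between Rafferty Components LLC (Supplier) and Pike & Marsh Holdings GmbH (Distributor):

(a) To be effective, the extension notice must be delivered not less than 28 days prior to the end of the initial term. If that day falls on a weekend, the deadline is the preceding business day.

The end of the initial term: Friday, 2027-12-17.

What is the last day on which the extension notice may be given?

2027-11-19

2027-12-17 minus 28 days is 2027-11-19. That is a Friday, so no adjustment is needed.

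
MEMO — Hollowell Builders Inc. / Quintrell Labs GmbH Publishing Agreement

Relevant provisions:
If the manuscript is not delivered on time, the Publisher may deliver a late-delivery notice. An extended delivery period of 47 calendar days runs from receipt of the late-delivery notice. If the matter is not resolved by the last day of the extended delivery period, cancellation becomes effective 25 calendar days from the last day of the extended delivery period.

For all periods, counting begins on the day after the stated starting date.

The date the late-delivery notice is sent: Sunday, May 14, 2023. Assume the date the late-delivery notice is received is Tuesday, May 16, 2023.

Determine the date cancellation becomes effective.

The last day of the extended delivery period: 47 calendar days after May 16, 2023 is July 2, 2023.
The date cancellation becomes effective: July 2, 2023 + 25 days = July 27, 2023.

July 27, 2023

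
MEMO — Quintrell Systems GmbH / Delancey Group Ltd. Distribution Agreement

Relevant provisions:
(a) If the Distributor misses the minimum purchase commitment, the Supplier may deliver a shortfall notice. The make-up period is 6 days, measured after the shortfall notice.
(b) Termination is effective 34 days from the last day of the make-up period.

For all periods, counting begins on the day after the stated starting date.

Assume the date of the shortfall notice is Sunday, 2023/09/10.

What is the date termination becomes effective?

Adding 6 calendar days to 2023/09/10 gives 2023/09/16, which is the last day of the make-up period.
Adding 34 calendar days to 2023/09/16 gives 2023/10/20, which is the date termination becomes effective.

2023/10/20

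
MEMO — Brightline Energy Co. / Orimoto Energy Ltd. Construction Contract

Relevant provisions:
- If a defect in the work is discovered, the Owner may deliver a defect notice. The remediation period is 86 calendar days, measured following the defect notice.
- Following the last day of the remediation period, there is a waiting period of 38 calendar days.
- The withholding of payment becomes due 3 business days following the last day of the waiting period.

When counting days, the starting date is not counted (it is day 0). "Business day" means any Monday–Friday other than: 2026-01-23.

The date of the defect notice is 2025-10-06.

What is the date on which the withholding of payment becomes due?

2026-02-11

Adding 86 calendar days to 2025-10-06 gives 2025-12-31, which is the last day of the remediation period.
The last day of the waiting period: 2025-12-31 + 38 days = 2026-02-07.
The date on which the withholding of payment becomes due: counting 3 business days from Saturday, 2026-02-07 (Feb 9, Feb 10, Feb 11, skipping weekends) reaches Wednesday, 2026-02-11.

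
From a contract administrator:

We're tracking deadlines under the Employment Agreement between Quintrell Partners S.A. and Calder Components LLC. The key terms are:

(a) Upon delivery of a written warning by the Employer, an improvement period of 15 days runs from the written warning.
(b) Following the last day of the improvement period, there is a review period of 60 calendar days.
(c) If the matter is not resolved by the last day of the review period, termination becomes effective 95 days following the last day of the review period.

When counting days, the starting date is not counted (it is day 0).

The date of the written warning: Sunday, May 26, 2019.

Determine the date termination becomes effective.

The last day of the improvement period: May 26, 2019 + 15 days = Jun 10, 2019.
The last day of the review period: Jun 10, 2019 + 60 days = Aug 9, 2019.
The date termination becomes effective: Aug 9, 2019 + 95 days = Nov 12, 2019.

Nov 12, 2019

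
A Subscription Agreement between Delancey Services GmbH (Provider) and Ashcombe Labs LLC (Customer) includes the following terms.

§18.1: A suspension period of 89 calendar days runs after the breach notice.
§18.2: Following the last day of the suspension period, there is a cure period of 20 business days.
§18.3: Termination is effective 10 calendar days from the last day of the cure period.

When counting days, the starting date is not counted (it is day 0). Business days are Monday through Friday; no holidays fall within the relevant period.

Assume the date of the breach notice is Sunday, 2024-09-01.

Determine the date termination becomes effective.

2025-01-06

The last day of the suspension period: 89 calendar days after 2024-09-01 is 2024-11-29.
From Friday, 2024-11-29, 20 business days (Dec 2, Dec 3, Dec 4, Dec 5, …, Dec 25, Dec 26, Dec 27, skipping weekends) brings us to Friday, 2024-12-27, which is the last day of the cure period.
The date termination becomes effective: 10 calendar days after 2024-12-27 is 2025-01-06.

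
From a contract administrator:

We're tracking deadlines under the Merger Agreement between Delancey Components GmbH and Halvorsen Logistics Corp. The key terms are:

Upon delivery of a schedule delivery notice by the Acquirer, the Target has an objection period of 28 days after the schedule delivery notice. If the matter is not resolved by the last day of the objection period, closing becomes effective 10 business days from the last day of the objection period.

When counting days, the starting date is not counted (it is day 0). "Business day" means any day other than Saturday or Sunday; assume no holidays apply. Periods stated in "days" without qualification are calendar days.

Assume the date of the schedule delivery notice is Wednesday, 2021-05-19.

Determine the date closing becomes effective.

The last day of the objection period: 28 calendar days after 2021-05-19 is 2021-06-16.
The date closing becomes effective: counting 10 business days from Wednesday, 2021-06-16 (Jun 17, Jun 18, Jun 21, Jun 22, Jun 23, Jun 24, Jun 25, Jun 28, Jun 29, Jun 30, skipping weekends) reaches Wednesday, 2021-06-30.

2021-06-30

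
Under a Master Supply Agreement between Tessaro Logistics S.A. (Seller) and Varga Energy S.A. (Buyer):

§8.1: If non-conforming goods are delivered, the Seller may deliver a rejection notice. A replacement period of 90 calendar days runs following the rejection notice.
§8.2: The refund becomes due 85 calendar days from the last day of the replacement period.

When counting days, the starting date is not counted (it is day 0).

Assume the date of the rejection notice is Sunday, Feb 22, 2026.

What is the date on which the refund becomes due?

The last day of the replacement period: 90 calendar days after Feb 22, 2026 is May 23, 2026.
The date on which the refund becomes due: 85 calendar days after May 23, 2026 is Aug 16, 2026.

Aug 16, 2026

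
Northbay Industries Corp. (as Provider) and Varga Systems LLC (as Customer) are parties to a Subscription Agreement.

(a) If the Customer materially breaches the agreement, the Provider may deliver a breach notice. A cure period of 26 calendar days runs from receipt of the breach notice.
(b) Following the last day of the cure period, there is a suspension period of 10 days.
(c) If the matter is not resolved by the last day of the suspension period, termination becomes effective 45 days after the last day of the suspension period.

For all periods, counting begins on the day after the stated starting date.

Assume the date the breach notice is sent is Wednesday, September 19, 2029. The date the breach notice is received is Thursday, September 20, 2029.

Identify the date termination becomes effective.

The last day of the cure period: September 20, 2029 + 26 days = October 16, 2029.
The last day of the suspension period: 10 calendar days after October 16, 2029 is October 26, 2029.
The date termination becomes effective: October 26, 2029 + 45 days = December 10, 2029.

December 10, 2029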